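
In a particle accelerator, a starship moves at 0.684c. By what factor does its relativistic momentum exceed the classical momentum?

p_rel = γmv, p_class = mv
Ratio = γ = 1/√(1 - 0.684²)
= 1/√(0.532144) = 1.371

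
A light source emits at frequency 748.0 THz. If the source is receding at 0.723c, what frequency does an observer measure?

β = v/c = 0.723
(1-β)/(1+β) = 0.277/1.723 = 0.1608
Doppler factor = √(0.1608) = 0.4010
f_obs = 748.0 × 0.4010 = 299.9 THz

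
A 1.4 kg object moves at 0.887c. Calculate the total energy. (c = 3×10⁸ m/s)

γ = 1/√(1 - 0.887²) = 2.166
mc² = 1.4 × (3×10⁸)² = 1.260×10¹⁷ J
E = γmc² = 2.166 × 1.260×10¹⁷ = 2.729×10¹⁷ J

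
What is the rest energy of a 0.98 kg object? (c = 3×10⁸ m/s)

c² = (3×10⁸)² = 9.000×10¹⁶ m²/s²
E₀ = mc² = 0.98 × 9.000×10¹⁶ = 8.820×10¹⁶ J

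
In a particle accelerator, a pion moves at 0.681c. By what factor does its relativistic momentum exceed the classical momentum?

p_rel = γmv, p_class = mv
Ratio = γ = 1/√(1 - 0.681²)
= 1/√(0.536239) = 1.366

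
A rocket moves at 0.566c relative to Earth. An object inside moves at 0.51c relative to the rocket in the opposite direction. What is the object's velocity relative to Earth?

Object's velocity in rocket frame is u' = -0.51c
u = (u' + v)/(1 + u'v/c²) = (v - 0.51)/(1 - 0.51·v/c²)
Numerator: 0.566 - 0.51 = 0.056
Denominator: 1 - 0.28866 = 0.71134
u = 0.056/0.71134 = 0.07872c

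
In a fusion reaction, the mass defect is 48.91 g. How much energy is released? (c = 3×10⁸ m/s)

Convert mass defect: Δm = 48.91 g = 0.04891 kg
E = Δm·c² = 0.04891 × (3×10⁸)²
= 0.04891 × 9×10¹⁶ = 4.402×10¹⁵ J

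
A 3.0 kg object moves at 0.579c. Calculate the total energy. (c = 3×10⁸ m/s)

γ = 1/√(1 - 0.579²) = 1.2265
mc² = 3.0 × (3×10⁸)² = 2.700×10¹⁷ J
E = γmc² = 1.2265 × 2.700×10¹⁷ = 3.312×10¹⁷ J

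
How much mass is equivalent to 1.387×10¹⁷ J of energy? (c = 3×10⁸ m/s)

From E = mc², we get m = E/c²
c² = (3×10⁸)² = 9×10¹⁶ m²/s²
m = 1.387×10¹⁷ / 9×10¹⁶ = 1.541 kg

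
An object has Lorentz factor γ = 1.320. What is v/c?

From γ = 1/√(1 - v²/c²):
1/γ² = 1/1.320² = 0.57392
v²/c² = 1 - 0.57392 = 0.42608
v/c = √(0.42608) = 0.6527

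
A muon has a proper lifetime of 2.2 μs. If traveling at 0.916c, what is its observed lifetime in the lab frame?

Proper lifetime τ₀ = 2.2 μs
γ = 1/√(1 - 0.916²) = 2.4927
τ = γτ₀ = 2.4927 × 2.2 μs = 5.484 μs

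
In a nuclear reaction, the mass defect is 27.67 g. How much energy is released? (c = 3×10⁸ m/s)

Convert mass defect: Δm = 27.67 g = 0.02767 kg
E = Δm·c² = 0.02767 × (3×10⁸)²
= 0.02767 × 9×10¹⁶ = 2.490×10¹⁵ J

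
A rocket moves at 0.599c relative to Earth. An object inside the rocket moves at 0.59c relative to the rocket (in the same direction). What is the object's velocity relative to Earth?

u = (u' + v)/(1 + u'v/c²)
Numerator: 0.59 + 0.599 = 1.189
Denominator: 1 + 0.35341 = 1.35341
u = 1.189/1.35341 = 0.8785c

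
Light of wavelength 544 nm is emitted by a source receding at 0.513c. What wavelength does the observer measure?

β = 0.513
Wavelength Doppler factor = √(1.513/0.487) = √(3.1068) = 1.7626
λ_obs = 544 × 1.7626 = 958.9 nm (redshift)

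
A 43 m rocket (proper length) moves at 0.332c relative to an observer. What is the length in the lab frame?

Proper length L₀ = 43 m
γ = 1/√(1 - 0.332²) = 1.0601
L = L₀/γ = 43/1.0601 = 40.56 m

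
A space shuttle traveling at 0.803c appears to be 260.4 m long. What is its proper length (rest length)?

Contracted length L = 260.4 m
γ = 1/√(1 - 0.803²) = 1.6779
L₀ = γL = 1.6779 × 260.4 = 436.9 m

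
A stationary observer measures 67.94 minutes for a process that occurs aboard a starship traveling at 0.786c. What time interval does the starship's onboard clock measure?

Dilated time Δt = 67.94 minutes
γ = 1/√(1 - 0.786²) = 1.6175
Δt₀ = Δt/γ = 67.94/1.6175 = 42.00 minutes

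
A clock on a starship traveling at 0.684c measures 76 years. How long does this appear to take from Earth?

Proper time Δt₀ = 76 years
γ = 1/√(1 - 0.684²) = 1.371
Δt = γΔt₀ = 1.371 × 76 = 104.2 years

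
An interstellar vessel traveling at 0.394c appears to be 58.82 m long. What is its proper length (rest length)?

Contracted length L = 58.82 m
γ = 1/√(1 - 0.394²) = 1.088
L₀ = γL = 1.088 × 58.82 = 64.00 m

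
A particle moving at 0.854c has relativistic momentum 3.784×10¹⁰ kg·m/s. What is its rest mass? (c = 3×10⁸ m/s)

γ = 1/√(1 - 0.854²) = 1.9221
v = 0.854 × 3×10⁸ = 2.562×10⁸ m/s
m = p/(γv) = 3.784×10¹⁰/(1.9221 × 2.562×10⁸) = 76.84 kg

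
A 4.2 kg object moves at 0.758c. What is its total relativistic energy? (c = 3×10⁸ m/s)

γ = 1/√(1 - 0.758²) = 1.533
mc² = 4.2 × (3×10⁸)² = 3.780×10¹⁷ J
E = γmc² = 1.533 × 3.780×10¹⁷ = 5.795×10¹⁷ J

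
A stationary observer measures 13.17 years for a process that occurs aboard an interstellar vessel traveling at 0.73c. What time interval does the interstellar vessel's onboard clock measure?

Dilated time Δt = 13.17 years
γ = 1/√(1 - 0.73²) = 1.4632
Δt₀ = Δt/γ = 13.17/1.4632 = 9.001 years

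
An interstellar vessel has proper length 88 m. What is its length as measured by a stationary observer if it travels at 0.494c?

Proper length L₀ = 88 m
γ = 1/√(1 - 0.494²) = 1.15014
L = L₀/γ = 88/1.15014 = 76.51 m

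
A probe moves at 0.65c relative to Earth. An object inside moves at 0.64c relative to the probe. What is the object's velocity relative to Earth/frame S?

u = (u' + v)/(1 + u'v/c²)
Numerator: 0.64 + 0.65 = 1.29
Denominator: 1 + 0.416 = 1.416
u = 1.29/1.416 = 0.9110c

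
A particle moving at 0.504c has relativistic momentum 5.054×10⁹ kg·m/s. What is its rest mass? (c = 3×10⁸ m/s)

γ = 1/√(1 - 0.504²) = 1.158
v = 0.504 × 3×10⁸ = 1.512×10⁸ m/s
m = p/(γv) = 5.054×10⁹/(1.158 × 1.512×10⁸) = 28.87 kg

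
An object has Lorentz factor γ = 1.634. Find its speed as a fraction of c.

From γ = 1/√(1 - v²/c²):
1/γ² = 1/1.634² = 0.3745
v²/c² = 1 - 0.3745 = 0.6255
v/c = √(0.6255) = 0.7909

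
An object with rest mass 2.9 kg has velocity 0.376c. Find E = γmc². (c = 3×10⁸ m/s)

γ = 1/√(1 - 0.376²) = 1.0792
mc² = 2.9 × (3×10⁸)² = 2.610×10¹⁷ J
E = γmc² = 1.0792 × 2.610×10¹⁷ = 2.817×10¹⁷ J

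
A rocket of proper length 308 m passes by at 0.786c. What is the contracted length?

Proper length L₀ = 308 m
γ = 1/√(1 - 0.786²) = 1.618
L = L₀/γ = 308/1.618 = 190.4 m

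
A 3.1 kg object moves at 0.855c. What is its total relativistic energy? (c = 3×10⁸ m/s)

γ = 1/√(1 - 0.855²) = 1.9282
mc² = 3.1 × (3×10⁸)² = 2.790×10¹⁷ J
E = γmc² = 1.9282 × 2.790×10¹⁷ = 5.380×10¹⁷ J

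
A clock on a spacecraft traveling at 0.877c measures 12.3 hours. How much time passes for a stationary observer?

Proper time Δt₀ = 12.3 hours
γ = 1/√(1 - 0.877²) = 2.081
Δt = γΔt₀ = 2.081 × 12.3 = 25.60 hours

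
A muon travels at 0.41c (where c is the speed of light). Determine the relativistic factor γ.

v/c = 0.41, so (v/c)² = 0.1681
1 - (v/c)² = 0.8319
γ = 1/√(0.8319) = 1.096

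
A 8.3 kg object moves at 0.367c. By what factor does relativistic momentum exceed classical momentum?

p_rel = γmv, p_class = mv
Ratio = γ = 1/√(1 - 0.367²) = 1.075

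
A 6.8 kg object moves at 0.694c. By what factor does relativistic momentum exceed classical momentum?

p_rel = γmv, p_class = mv
Ratio = γ = 1/√(1 - 0.694²) = 1.389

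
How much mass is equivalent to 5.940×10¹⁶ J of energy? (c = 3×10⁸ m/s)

From E = mc², we get m = E/c²
c² = (3×10⁸)² = 9×10¹⁶ m²/s²
m = 5.940×10¹⁶ / 9×10¹⁶ = 0.6600 kg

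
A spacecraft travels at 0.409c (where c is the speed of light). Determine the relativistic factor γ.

v/c = 0.409, so (v/c)² = 0.167281
1 - (v/c)² = 0.832719
γ = 1/√(0.832719) = 1.096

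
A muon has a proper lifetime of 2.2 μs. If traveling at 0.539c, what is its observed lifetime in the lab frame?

Proper lifetime τ₀ = 2.2 μs
γ = 1/√(1 - 0.539²) = 1.1872
τ = γτ₀ = 1.1872 × 2.2 μs = 2.612 μs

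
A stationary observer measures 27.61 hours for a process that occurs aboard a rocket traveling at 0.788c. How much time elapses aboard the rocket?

Dilated time Δt = 27.61 hours
γ = 1/√(1 - 0.788²) = 1.624
Δt₀ = Δt/γ = 27.61/1.624 = 17.00 hours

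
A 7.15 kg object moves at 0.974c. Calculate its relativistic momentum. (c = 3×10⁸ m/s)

γ = 1/√(1 - 0.974²) = 4.414
v = 0.974 × 3×10⁸ = 2.922×10⁸ m/s
p = γmv = 4.414 × 7.15 × 2.922×10⁸ = 9.222×10⁹ kg·m/s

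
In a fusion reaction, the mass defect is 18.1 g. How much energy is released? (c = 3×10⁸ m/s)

Convert mass defect: Δm = 18.1 g = 0.0181 kg
E = Δm·c² = 0.0181 × (3×10⁸)²
= 0.0181 × 9×10¹⁶ = 1.629×10¹⁵ J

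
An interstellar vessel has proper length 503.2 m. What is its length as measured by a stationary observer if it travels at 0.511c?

Proper length L₀ = 503.2 m
γ = 1/√(1 - 0.511²) = 1.1634
L = L₀/γ = 503.2/1.1634 = 432.5 m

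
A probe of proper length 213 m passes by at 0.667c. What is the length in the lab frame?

Proper length L₀ = 213 m
γ = 1/√(1 - 0.667²) = 1.342
L = L₀/γ = 213/1.342 = 158.7 m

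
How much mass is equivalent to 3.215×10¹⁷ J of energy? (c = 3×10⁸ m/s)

From E = mc², we get m = E/c²
c² = (3×10⁸)² = 9×10¹⁶ m²/s²
m = 3.215×10¹⁷ / 9×10¹⁶ = 3.572 kg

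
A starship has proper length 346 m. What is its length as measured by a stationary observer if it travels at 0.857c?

Proper length L₀ = 346 m
γ = 1/√(1 - 0.857²) = 1.941
L = L₀/γ = 346/1.941 = 178.3 m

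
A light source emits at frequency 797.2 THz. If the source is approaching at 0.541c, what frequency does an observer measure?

β = v/c = 0.541
(1+β)/(1-β) = 1.541/0.459 = 3.3573
Doppler factor = √(3.3573) = 1.8323
f_obs = 797.2 × 1.8323 = 1461 THz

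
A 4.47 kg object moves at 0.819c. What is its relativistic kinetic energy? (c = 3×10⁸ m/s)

γ = 1/√(1 - 0.819²) = 1.7428
γ - 1 = 0.7428
KE = (γ-1)mc² = 0.7428 × 4.47 × (3×10⁸)² = 2.988×10¹⁷ J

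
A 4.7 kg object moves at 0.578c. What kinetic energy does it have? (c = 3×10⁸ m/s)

γ = 1/√(1 - 0.578²) = 1.22543
γ - 1 = 0.22543
KE = (γ-1)mc² = 0.22543 × 4.7 × (3×10⁸)² = 9.536×10¹⁶ J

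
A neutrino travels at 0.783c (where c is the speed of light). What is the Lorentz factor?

v/c = 0.783, so (v/c)² = 0.613089
1 - (v/c)² = 0.386911
γ = 1/√(0.386911) = 1.608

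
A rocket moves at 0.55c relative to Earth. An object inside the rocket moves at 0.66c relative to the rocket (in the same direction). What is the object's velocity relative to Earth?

u = (u' + v)/(1 + u'v/c²)
Numerator: 0.66 + 0.55 = 1.21
Denominator: 1 + 0.363 = 1.363
u = 1.21/1.363 = 0.8877c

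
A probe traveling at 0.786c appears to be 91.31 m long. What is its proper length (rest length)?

Contracted length L = 91.31 m
γ = 1/√(1 - 0.786²) = 1.618
L₀ = γL = 1.618 × 91.31 = 147.7 m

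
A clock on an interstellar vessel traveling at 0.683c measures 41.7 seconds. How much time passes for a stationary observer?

Proper time Δt₀ = 41.7 seconds
γ = 1/√(1 - 0.683²) = 1.369
Δt = γΔt₀ = 1.369 × 41.7 = 57.09 seconds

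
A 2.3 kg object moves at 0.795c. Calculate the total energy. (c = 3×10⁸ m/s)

γ = 1/√(1 - 0.795²) = 1.6485
mc² = 2.3 × (3×10⁸)² = 2.070×10¹⁷ J
E = γmc² = 1.6485 × 2.070×10¹⁷ = 3.412×10¹⁷ J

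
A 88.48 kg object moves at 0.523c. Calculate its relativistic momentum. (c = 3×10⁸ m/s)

γ = 1/√(1 - 0.523²) = 1.1733
v = 0.523 × 3×10⁸ = 1.569×10⁸ m/s
p = γmv = 1.1733 × 88.48 × 1.569×10⁸ = 1.629×10¹⁰ kg·m/s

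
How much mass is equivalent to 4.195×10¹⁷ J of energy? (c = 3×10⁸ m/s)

From E = mc², we get m = E/c²
c² = (3×10⁸)² = 9×10¹⁶ m²/s²
m = 4.195×10¹⁷ / 9×10¹⁶ = 4.661 kg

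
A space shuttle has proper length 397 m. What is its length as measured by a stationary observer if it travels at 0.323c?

Proper length L₀ = 397 m
γ = 1/√(1 - 0.323²) = 1.0566
L = L₀/γ = 397/1.0566 = 375.7 m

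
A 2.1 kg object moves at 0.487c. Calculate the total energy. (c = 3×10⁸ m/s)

γ = 1/√(1 - 0.487²) = 1.145
mc² = 2.1 × (3×10⁸)² = 1.890×10¹⁷ J
E = γmc² = 1.145 × 1.890×10¹⁷ = 2.164×10¹⁷ J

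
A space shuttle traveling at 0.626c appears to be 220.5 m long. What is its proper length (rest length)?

Contracted length L = 220.5 m
γ = 1/√(1 - 0.626²) = 1.28234
L₀ = γL = 1.28234 × 220.5 = 282.8 m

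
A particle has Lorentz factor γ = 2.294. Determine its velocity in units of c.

From γ = 1/√(1 - v²/c²):
1/γ² = 1/2.294² = 0.1900
v²/c² = 1 - 0.1900 = 0.8100
v/c = √(0.8100) = 0.9000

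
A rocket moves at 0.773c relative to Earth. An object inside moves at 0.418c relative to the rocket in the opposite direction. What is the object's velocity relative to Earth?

Object's velocity in rocket frame is u' = -0.418c
u = (u' + v)/(1 + u'v/c²) = (v - 0.418)/(1 - 0.418·v/c²)
Numerator: 0.773 - 0.418 = 0.355
Denominator: 1 - 0.323114 = 0.676886
u = 0.355/0.676886 = 0.5245c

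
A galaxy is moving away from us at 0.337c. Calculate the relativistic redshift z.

β = 0.337
(1+β)/(1-β) = 1.337/0.663 = 2.0166
√(2.0166) = 1.4201
z = 1.4201 - 1 = 0.4201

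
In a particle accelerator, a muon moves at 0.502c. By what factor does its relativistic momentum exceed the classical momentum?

p_rel = γmv, p_class = mv
Ratio = γ = 1/√(1 - 0.502²)
= 1/√(0.747996) = 1.156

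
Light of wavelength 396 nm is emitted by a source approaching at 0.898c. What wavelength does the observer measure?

β = 0.898
Wavelength Doppler factor = √(0.102/1.898) = √(0.05374) = 0.23182
λ_obs = 396 × 0.23182 = 91.80 nm (blueshift)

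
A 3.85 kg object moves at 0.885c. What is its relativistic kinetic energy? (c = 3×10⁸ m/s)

γ = 1/√(1 - 0.885²) = 2.1478
γ - 1 = 1.1478
KE = (γ-1)mc² = 1.1478 × 3.85 × (3×10⁸)² = 3.977×10¹⁷ J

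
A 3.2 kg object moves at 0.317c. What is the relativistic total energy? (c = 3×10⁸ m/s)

γ = 1/√(1 - 0.317²) = 1.0544
mc² = 3.2 × (3×10⁸)² = 2.880×10¹⁷ J
E = γmc² = 1.0544 × 2.880×10¹⁷ = 3.037×10¹⁷ J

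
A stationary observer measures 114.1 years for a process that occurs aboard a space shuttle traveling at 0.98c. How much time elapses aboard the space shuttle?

Dilated time Δt = 114.1 years
γ = 1/√(1 - 0.98²) = 5.025
Δt₀ = Δt/γ = 114.1/5.025 = 22.71 years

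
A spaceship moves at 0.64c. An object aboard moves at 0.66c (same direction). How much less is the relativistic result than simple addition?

Classical: u' + v = 0.66 + 0.64 = 1.3c
Relativistic: u = (0.66 + 0.64)/(1 + 0.4224) = 1.3/1.4224 = 0.9139c
Difference: 1.3 - 0.9139 = 0.3861c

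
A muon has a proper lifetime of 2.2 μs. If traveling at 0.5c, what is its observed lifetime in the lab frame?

Proper lifetime τ₀ = 2.2 μs
γ = 1/√(1 - 0.5²) = 1.1547
τ = γτ₀ = 1.1547 × 2.2 μs = 2.540 μs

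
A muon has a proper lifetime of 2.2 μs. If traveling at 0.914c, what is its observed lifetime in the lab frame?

Proper lifetime τ₀ = 2.2 μs
γ = 1/√(1 - 0.914²) = 2.465
τ = γτ₀ = 2.465 × 2.2 μs = 5.423 μs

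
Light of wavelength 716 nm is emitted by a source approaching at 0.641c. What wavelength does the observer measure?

β = 0.641
Wavelength Doppler factor = √(0.359/1.641) = √(0.21877) = 0.4677
λ_obs = 716 × 0.4677 = 334.9 nm (blueshift)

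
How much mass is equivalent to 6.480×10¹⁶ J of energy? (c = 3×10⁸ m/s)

From E = mc², we get m = E/c²
c² = (3×10⁸)² = 9×10¹⁶ m²/s²
m = 6.480×10¹⁶ / 9×10¹⁶ = 0.7200 kg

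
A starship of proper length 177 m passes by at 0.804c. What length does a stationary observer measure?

Proper length L₀ = 177 m
γ = 1/√(1 - 0.804²) = 1.682
L = L₀/γ = 177/1.682 = 105.2 m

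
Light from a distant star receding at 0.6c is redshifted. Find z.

β = 0.6
(1+β)/(1-β) = 1.6/0.4 = 4.000
√(4.000) = 2.000
z = 2.000 - 1 = 1.000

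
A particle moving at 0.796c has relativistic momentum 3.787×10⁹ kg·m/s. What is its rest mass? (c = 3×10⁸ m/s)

γ = 1/√(1 - 0.796²) = 1.6521
v = 0.796 × 3×10⁸ = 2.388×10⁸ m/s
m = p/(γv) = 3.787×10⁹/(1.6521 × 2.388×10⁸) = 9.599 kg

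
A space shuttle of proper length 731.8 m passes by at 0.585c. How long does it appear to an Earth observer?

Proper length L₀ = 731.8 m
γ = 1/√(1 - 0.585²) = 1.233
L = L₀/γ = 731.8/1.233 = 593.5 m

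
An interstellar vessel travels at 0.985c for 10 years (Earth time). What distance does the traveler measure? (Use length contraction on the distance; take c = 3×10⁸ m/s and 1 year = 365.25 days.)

Earth distance: d = v × t = 0.985c × 10 yr = 9.325×10¹⁶ m
γ = 5.795
d' = d/γ = 9.325×10¹⁶/5.795 = 1.609×10¹⁶ m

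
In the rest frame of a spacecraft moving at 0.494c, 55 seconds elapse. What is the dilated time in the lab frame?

Proper time Δt₀ = 55 seconds
γ = 1/√(1 - 0.494²) = 1.1501
Δt = γΔt₀ = 1.1501 × 55 = 63.26 seconds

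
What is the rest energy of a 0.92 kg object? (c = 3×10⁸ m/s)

c² = (3×10⁸)² = 9.000×10¹⁶ m²/s²
E₀ = mc² = 0.92 × 9.000×10¹⁶ = 8.280×10¹⁶ J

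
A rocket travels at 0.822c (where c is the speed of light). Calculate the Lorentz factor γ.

v/c = 0.822, so (v/c)² = 0.675684
1 - (v/c)² = 0.324316
γ = 1/√(0.324316) = 1.756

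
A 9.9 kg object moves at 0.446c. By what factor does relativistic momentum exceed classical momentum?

p_rel = γmv, p_class = mv
Ratio = γ = 1/√(1 - 0.446²) = 1.117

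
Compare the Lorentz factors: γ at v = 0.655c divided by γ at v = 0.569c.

γ₁ = 1/√(1 - 0.655²) = 1.323
γ₂ = 1/√(1 - 0.569²) = 1.216
γ₁/γ₂ = 1.323/1.216 = 1.088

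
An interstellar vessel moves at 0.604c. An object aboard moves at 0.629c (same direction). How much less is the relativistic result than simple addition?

Classical: u' + v = 0.629 + 0.604 = 1.233c
Relativistic: u = (0.629 + 0.604)/(1 + 0.379916) = 1.233/1.379916 = 0.8935c
Difference: 1.233 - 0.8935 = 0.3395c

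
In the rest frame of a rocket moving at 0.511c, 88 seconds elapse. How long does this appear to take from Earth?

Proper time Δt₀ = 88 seconds
γ = 1/√(1 - 0.511²) = 1.1634
Δt = γΔt₀ = 1.1634 × 88 = 102.4 seconds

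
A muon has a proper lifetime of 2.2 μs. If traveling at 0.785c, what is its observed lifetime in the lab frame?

Proper lifetime τ₀ = 2.2 μs
γ = 1/√(1 - 0.785²) = 1.614
τ = γτ₀ = 1.614 × 2.2 μs = 3.551 μs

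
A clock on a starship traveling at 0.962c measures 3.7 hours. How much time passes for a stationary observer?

Proper time Δt₀ = 3.7 hours
γ = 1/√(1 - 0.962²) = 3.662
Δt = γΔt₀ = 3.662 × 3.7 = 13.55 hours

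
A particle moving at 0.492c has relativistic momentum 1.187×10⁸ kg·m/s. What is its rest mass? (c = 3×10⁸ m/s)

γ = 1/√(1 - 0.492²) = 1.14864
v = 0.492 × 3×10⁸ = 1.476×10⁸ m/s
m = p/(γv) = 1.187×10⁸/(1.14864 × 1.476×10⁸) = 0.7001 kg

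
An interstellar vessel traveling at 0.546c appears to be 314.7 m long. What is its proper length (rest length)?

Contracted length L = 314.7 m
γ = 1/√(1 - 0.546²) = 1.1936
L₀ = γL = 1.1936 × 314.7 = 375.6 m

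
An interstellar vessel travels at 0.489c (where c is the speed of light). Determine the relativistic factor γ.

v/c = 0.489, so (v/c)² = 0.239121
1 - (v/c)² = 0.760879
γ = 1/√(0.760879) = 1.146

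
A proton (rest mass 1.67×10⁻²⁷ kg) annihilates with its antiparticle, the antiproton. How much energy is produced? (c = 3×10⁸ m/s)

Both particles have the same rest mass, so total mass = 2m
E = 2m·c² = 2 × 1.67×10⁻²⁷ × (3×10⁸)²
= 2 × 1.67×10⁻²⁷ × 9×10¹⁶
= 3.006×10⁻¹⁰ J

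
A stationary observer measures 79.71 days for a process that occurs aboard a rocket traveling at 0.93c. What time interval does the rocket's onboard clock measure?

Dilated time Δt = 79.71 days
γ = 1/√(1 - 0.93²) = 2.7206
Δt₀ = Δt/γ = 79.71/2.7206 = 29.30 days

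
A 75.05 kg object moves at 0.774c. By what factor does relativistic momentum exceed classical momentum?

p_rel = γmv, p_class = mv
Ratio = γ = 1/√(1 - 0.774²) = 1.579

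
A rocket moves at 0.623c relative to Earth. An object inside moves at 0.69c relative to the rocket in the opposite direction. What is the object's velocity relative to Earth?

Object's velocity in rocket frame is u' = -0.69c
u = (u' + v)/(1 + u'v/c²) = (v - 0.69)/(1 - 0.69·v/c²)
Numerator: 0.623 - 0.69 = -0.067
Denominator: 1 - 0.42987 = 0.57013
u = -0.067/0.57013 = -0.1175c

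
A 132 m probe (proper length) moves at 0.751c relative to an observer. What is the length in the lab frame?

Proper length L₀ = 132 m
γ = 1/√(1 - 0.751²) = 1.5145
L = L₀/γ = 132/1.5145 = 87.16 m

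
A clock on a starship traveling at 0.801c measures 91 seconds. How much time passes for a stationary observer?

Proper time Δt₀ = 91 seconds
γ = 1/√(1 - 0.801²) = 1.670
Δt = γΔt₀ = 1.670 × 91 = 152.0 seconds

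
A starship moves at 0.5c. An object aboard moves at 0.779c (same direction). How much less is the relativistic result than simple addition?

Classical: u' + v = 0.779 + 0.5 = 1.279c
Relativistic: u = (0.779 + 0.5)/(1 + 0.3895) = 1.279/1.3895 = 0.9205c
Difference: 1.279 - 0.9205 = 0.3585c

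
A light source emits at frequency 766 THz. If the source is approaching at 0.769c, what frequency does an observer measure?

β = v/c = 0.769
(1+β)/(1-β) = 1.769/0.231 = 7.658
Doppler factor = √(7.658) = 2.767
f_obs = 766 × 2.767 = 2120 THz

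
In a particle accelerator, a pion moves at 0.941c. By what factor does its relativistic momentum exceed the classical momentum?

p_rel = γmv, p_class = mv
Ratio = γ = 1/√(1 - 0.941²)
= 1/√(0.114519) = 2.955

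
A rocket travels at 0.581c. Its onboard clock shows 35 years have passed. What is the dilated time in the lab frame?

Proper time Δt₀ = 35 years
γ = 1/√(1 - 0.581²) = 1.2286
Δt = γΔt₀ = 1.2286 × 35 = 43.00 years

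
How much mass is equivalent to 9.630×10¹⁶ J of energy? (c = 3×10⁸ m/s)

From E = mc², we get m = E/c²
c² = (3×10⁸)² = 9×10¹⁶ m²/s²
m = 9.630×10¹⁶ / 9×10¹⁶ = 1.070 kg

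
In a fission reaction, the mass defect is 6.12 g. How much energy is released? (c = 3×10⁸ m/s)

Convert mass defect: Δm = 6.12 g = 0.00612 kg
E = Δm·c² = 0.00612 × (3×10⁸)²
= 0.00612 × 9×10¹⁶ = 5.508×10¹⁴ J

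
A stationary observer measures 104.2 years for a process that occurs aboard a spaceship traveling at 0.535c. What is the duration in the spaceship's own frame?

Dilated time Δt = 104.2 years
γ = 1/√(1 - 0.535²) = 1.18364
Δt₀ = Δt/γ = 104.2/1.18364 = 88.03 years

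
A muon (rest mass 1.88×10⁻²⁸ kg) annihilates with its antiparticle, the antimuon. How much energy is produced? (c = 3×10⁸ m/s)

Both particles have the same rest mass, so total mass = 2m
E = 2m·c² = 2 × 1.88×10⁻²⁸ × (3×10⁸)²
= 2 × 1.88×10⁻²⁸ × 9×10¹⁶
= 3.384×10⁻¹¹ J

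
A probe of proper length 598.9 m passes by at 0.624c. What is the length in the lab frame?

Proper length L₀ = 598.9 m
γ = 1/√(1 - 0.624²) = 1.2797
L = L₀/γ = 598.9/1.2797 = 468.0 m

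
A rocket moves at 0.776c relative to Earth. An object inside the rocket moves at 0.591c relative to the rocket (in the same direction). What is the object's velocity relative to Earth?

u = (u' + v)/(1 + u'v/c²)
Numerator: 0.591 + 0.776 = 1.367
Denominator: 1 + 0.458616 = 1.458616
u = 1.367/1.458616 = 0.9372c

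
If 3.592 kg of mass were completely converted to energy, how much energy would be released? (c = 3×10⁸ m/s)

Using E = mc²:
c² = (3×10⁸)² = 9×10¹⁶ m²/s²
E = 3.592 × 9×10¹⁶ = 3.233×10¹⁷ J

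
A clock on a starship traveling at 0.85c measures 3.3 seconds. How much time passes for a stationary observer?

Proper time Δt₀ = 3.3 seconds
γ = 1/√(1 - 0.85²) = 1.8983
Δt = γΔt₀ = 1.8983 × 3.3 = 6.264 seconds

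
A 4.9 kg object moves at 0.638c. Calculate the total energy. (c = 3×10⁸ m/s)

γ = 1/√(1 - 0.638²) = 1.2986
mc² = 4.9 × (3×10⁸)² = 4.410×10¹⁷ J
E = γmc² = 1.2986 × 4.410×10¹⁷ = 5.727×10¹⁷ J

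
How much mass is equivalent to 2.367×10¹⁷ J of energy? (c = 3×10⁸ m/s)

From E = mc², we get m = E/c²
c² = (3×10⁸)² = 9×10¹⁶ m²/s²
m = 2.367×10¹⁷ / 9×10¹⁶ = 2.630 kg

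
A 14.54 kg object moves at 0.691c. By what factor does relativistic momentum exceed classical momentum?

p_rel = γmv, p_class = mv
Ratio = γ = 1/√(1 - 0.691²) = 1.383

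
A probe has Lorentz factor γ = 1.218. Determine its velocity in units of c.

From γ = 1/√(1 - v²/c²):
1/γ² = 1/1.218² = 0.6741
v²/c² = 1 - 0.6741 = 0.3259
v/c = √(0.3259) = 0.5709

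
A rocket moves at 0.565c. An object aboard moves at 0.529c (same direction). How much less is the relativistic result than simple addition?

Classical: u' + v = 0.529 + 0.565 = 1.094c
Relativistic: u = (0.529 + 0.565)/(1 + 0.298885) = 1.094/1.298885 = 0.8423c
Difference: 1.094 - 0.8423 = 0.2517c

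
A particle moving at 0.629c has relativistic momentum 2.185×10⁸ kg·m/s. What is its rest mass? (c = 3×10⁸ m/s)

γ = 1/√(1 - 0.629²) = 1.2863
v = 0.629 × 3×10⁸ = 1.887×10⁸ m/s
m = p/(γv) = 2.185×10⁸/(1.2863 × 1.887×10⁸) = 0.9002 kg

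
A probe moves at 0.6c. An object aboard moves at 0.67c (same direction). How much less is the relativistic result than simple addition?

Classical: u' + v = 0.67 + 0.6 = 1.27c
Relativistic: u = (0.67 + 0.6)/(1 + 0.402) = 1.27/1.402 = 0.9058c
Difference: 1.27 - 0.9058 = 0.3642c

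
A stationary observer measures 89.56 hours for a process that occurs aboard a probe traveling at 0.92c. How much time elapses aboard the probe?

Dilated time Δt = 89.56 hours
γ = 1/√(1 - 0.92²) = 2.5516
Δt₀ = Δt/γ = 89.56/2.5516 = 35.10 hours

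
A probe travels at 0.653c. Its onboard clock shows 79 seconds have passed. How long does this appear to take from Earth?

Proper time Δt₀ = 79 seconds
γ = 1/√(1 - 0.653²) = 1.320
Δt = γΔt₀ = 1.320 × 79 = 104.3 seconds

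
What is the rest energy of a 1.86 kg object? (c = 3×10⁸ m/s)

c² = (3×10⁸)² = 9.000×10¹⁶ m²/s²
E₀ = mc² = 1.86 × 9.000×10¹⁶ = 1.674×10¹⁷ J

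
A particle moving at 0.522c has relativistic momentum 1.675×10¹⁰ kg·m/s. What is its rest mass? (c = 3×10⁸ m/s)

γ = 1/√(1 - 0.522²) = 1.1724
v = 0.522 × 3×10⁸ = 1.566×10⁸ m/s
m = p/(γv) = 1.675×10¹⁰/(1.1724 × 1.566×10⁸) = 91.23 kg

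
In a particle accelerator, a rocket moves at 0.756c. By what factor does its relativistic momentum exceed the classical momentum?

p_rel = γmv, p_class = mv
Ratio = γ = 1/√(1 - 0.756²)
= 1/√(0.428464) = 1.528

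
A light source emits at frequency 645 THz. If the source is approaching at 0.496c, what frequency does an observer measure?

β = v/c = 0.496
(1+β)/(1-β) = 1.496/0.504 = 2.968
Doppler factor = √(2.968) = 1.723
f_obs = 645 × 1.723 = 1111 THz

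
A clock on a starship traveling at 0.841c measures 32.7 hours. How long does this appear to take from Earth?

Proper time Δt₀ = 32.7 hours
γ = 1/√(1 - 0.841²) = 1.8483
Δt = γΔt₀ = 1.8483 × 32.7 = 60.44 hours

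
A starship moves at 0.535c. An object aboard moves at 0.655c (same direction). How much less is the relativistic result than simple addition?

Classical: u' + v = 0.655 + 0.535 = 1.19c
Relativistic: u = (0.655 + 0.535)/(1 + 0.350425) = 1.19/1.350425 = 0.8812c
Difference: 1.19 - 0.8812 = 0.3088c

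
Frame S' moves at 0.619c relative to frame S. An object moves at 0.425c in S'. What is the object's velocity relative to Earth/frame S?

u = (u' + v)/(1 + u'v/c²)
Numerator: 0.425 + 0.619 = 1.044
Denominator: 1 + 0.263075 = 1.263075
u = 1.044/1.263075 = 0.8266c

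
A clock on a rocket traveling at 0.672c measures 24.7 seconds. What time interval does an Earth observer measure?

Proper time Δt₀ = 24.7 seconds
γ = 1/√(1 - 0.672²) = 1.350
Δt = γΔt₀ = 1.350 × 24.7 = 33.35 seconds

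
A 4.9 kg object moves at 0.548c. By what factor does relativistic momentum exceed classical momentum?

p_rel = γmv, p_class = mv
Ratio = γ = 1/√(1 - 0.548²) = 1.195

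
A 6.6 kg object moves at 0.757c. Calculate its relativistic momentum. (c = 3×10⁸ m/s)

γ = 1/√(1 - 0.757²) = 1.5304
v = 0.757 × 3×10⁸ = 2.271×10⁸ m/s
p = γmv = 1.5304 × 6.6 × 2.271×10⁸ = 2.294×10⁹ kg·m/s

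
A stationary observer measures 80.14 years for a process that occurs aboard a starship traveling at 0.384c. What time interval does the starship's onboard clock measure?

Dilated time Δt = 80.14 years
γ = 1/√(1 - 0.384²) = 1.083
Δt₀ = Δt/γ = 80.14/1.083 = 74.00 years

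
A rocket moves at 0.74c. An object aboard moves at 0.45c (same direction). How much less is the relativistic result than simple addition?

Classical: u' + v = 0.45 + 0.74 = 1.19c
Relativistic: u = (0.45 + 0.74)/(1 + 0.333) = 1.19/1.333 = 0.8927c
Difference: 1.19 - 0.8927 = 0.2973c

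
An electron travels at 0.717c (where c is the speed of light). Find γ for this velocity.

v/c = 0.717, so (v/c)² = 0.514089
1 - (v/c)² = 0.485911
γ = 1/√(0.485911) = 1.435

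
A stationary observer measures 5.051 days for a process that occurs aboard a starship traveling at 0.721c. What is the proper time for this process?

Dilated time Δt = 5.051 days
γ = 1/√(1 - 0.721²) = 1.443
Δt₀ = Δt/γ = 5.051/1.443 = 3.500 days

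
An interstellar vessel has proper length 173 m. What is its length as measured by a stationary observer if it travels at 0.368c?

Proper length L₀ = 173 m
γ = 1/√(1 - 0.368²) = 1.075
L = L₀/γ = 173/1.075 = 160.9 m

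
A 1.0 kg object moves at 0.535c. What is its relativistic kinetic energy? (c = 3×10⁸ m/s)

γ = 1/√(1 - 0.535²) = 1.18364
γ - 1 = 0.18364
KE = (γ-1)mc² = 0.18364 × 1.0 × (3×10⁸)² = 1.653×10¹⁶ J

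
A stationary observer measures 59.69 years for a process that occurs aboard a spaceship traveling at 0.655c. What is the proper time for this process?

Dilated time Δt = 59.69 years
γ = 1/√(1 - 0.655²) = 1.3234
Δt₀ = Δt/γ = 59.69/1.3234 = 45.10 years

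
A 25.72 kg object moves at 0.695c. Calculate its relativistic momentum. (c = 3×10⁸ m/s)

γ = 1/√(1 - 0.695²) = 1.3908
v = 0.695 × 3×10⁸ = 2.085×10⁸ m/s
p = γmv = 1.3908 × 25.72 × 2.085×10⁸ = 7.458×10⁹ kg·m/s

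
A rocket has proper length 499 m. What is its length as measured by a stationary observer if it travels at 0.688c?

Proper length L₀ = 499 m
γ = 1/√(1 - 0.688²) = 1.378
L = L₀/γ = 499/1.378 = 362.1 m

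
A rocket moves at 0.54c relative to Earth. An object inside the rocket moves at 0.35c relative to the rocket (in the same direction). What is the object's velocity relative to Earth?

u = (u' + v)/(1 + u'v/c²)
Numerator: 0.35 + 0.54 = 0.89
Denominator: 1 + 0.189 = 1.189
u = 0.89/1.189 = 0.7485c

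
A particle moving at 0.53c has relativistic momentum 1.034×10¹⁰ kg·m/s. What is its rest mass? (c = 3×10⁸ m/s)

γ = 1/√(1 - 0.53²) = 1.1792
v = 0.53 × 3×10⁸ = 1.590×10⁸ m/s
m = p/(γv) = 1.034×10¹⁰/(1.1792 × 1.590×10⁸) = 55.15 kg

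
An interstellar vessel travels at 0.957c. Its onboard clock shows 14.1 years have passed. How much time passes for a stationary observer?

Proper time Δt₀ = 14.1 years
γ = 1/√(1 - 0.957²) = 3.4472
Δt = γΔt₀ = 3.4472 × 14.1 = 48.61 years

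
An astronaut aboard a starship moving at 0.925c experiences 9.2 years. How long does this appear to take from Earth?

Proper time Δt₀ = 9.2 years
γ = 1/√(1 - 0.925²) = 2.632
Δt = γΔt₀ = 2.632 × 9.2 = 24.21 years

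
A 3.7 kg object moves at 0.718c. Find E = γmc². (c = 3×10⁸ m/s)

γ = 1/√(1 - 0.718²) = 1.4367
mc² = 3.7 × (3×10⁸)² = 3.330×10¹⁷ J
E = γmc² = 1.4367 × 3.330×10¹⁷ = 4.784×10¹⁷ J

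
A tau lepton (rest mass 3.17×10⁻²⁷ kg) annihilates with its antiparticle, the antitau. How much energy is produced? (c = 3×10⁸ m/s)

Both particles have the same rest mass, so total mass = 2m
E = 2m·c² = 2 × 3.17×10⁻²⁷ × (3×10⁸)²
= 2 × 3.17×10⁻²⁷ × 9×10¹⁶
= 5.706×10⁻¹⁰ J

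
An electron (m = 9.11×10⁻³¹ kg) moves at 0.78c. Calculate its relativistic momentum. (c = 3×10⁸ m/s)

γ = 1/√(1 - 0.78²) = 1.598
v = 0.78 × 3×10⁸ = 2.340×10⁸ m/s
p = γmv = 1.598 × 9.11×10⁻³¹ × 2.340×10⁸ = 3.407×10⁻²² kg·m/s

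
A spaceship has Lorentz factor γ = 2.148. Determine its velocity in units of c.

From γ = 1/√(1 - v²/c²):
1/γ² = 1/2.148² = 0.2167
v²/c² = 1 - 0.2167 = 0.7833
v/c = √(0.7833) = 0.8850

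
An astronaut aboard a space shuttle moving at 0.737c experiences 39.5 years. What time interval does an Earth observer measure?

Proper time Δt₀ = 39.5 years
γ = 1/√(1 - 0.737²) = 1.4795
Δt = γΔt₀ = 1.4795 × 39.5 = 58.44 years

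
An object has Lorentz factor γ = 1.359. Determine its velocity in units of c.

From γ = 1/√(1 - v²/c²):
1/γ² = 1/1.359² = 0.54145
v²/c² = 1 - 0.54145 = 0.45855
v/c = √(0.45855) = 0.6772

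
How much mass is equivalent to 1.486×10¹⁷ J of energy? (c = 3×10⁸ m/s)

From E = mc², we get m = E/c²
c² = (3×10⁸)² = 9×10¹⁶ m²/s²
m = 1.486×10¹⁷ / 9×10¹⁶ = 1.651 kg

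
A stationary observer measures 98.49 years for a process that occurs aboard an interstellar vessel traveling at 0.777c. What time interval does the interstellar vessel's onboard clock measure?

Dilated time Δt = 98.49 years
γ = 1/√(1 - 0.777²) = 1.5886
Δt₀ = Δt/γ = 98.49/1.5886 = 62.00 years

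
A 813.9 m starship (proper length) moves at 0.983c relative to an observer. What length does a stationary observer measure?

Proper length L₀ = 813.9 m
γ = 1/√(1 - 0.983²) = 5.446
L = L₀/γ = 813.9/5.446 = 149.4 m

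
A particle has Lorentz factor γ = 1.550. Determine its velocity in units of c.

From γ = 1/√(1 - v²/c²):
1/γ² = 1/1.550² = 0.41623
v²/c² = 1 - 0.41623 = 0.58377
v/c = √(0.58377) = 0.7640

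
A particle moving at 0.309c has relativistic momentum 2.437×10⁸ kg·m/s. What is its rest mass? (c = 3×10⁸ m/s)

γ = 1/√(1 - 0.309²) = 1.0515
v = 0.309 × 3×10⁸ = 9.270×10⁷ m/s
m = p/(γv) = 2.437×10⁸/(1.0515 × 9.270×10⁷) = 2.500 kg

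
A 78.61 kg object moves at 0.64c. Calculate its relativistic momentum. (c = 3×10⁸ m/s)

γ = 1/√(1 - 0.64²) = 1.301
v = 0.64 × 3×10⁸ = 1.920×10⁸ m/s
p = γmv = 1.301 × 78.61 × 1.920×10⁸ = 1.964×10¹⁰ kg·m/s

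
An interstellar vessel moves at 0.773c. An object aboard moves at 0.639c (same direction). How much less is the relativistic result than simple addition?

Classical: u' + v = 0.639 + 0.773 = 1.412c
Relativistic: u = (0.639 + 0.773)/(1 + 0.493947) = 1.412/1.493947 = 0.9451c
Difference: 1.412 - 0.9451 = 0.4669c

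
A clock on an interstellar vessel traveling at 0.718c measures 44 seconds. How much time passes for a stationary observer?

Proper time Δt₀ = 44 seconds
γ = 1/√(1 - 0.718²) = 1.4367
Δt = γΔt₀ = 1.4367 × 44 = 63.21 seconds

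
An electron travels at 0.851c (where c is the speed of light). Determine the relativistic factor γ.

v/c = 0.851, so (v/c)² = 0.724201
1 - (v/c)² = 0.275799
γ = 1/√(0.275799) = 1.904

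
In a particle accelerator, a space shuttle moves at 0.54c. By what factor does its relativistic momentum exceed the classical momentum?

p_rel = γmv, p_class = mv
Ratio = γ = 1/√(1 - 0.54²)
= 1/√(0.7084) = 1.188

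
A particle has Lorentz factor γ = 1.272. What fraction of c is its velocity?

From γ = 1/√(1 - v²/c²):
1/γ² = 1/1.272² = 0.6181
v²/c² = 1 - 0.6181 = 0.3819
v/c = √(0.3819) = 0.6180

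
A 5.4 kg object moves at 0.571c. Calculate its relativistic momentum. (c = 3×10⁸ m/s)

γ = 1/√(1 - 0.571²) = 1.218
v = 0.571 × 3×10⁸ = 1.713×10⁸ m/s
p = γmv = 1.218 × 5.4 × 1.713×10⁸ = 1.127×10⁹ kg·m/s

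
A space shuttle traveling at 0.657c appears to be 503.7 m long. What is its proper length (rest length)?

Contracted length L = 503.7 m
γ = 1/√(1 - 0.657²) = 1.32645
L₀ = γL = 1.32645 × 503.7 = 668.1 m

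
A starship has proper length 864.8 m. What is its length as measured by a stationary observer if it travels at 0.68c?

Proper length L₀ = 864.8 m
γ = 1/√(1 - 0.68²) = 1.3639
L = L₀/γ = 864.8/1.3639 = 634.1 m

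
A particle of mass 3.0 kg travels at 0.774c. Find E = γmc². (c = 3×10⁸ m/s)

γ = 1/√(1 - 0.774²) = 1.5793
mc² = 3.0 × (3×10⁸)² = 2.700×10¹⁷ J
E = γmc² = 1.5793 × 2.700×10¹⁷ = 4.264×10¹⁷ J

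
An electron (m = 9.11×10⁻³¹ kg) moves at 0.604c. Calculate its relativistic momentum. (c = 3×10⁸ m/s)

γ = 1/√(1 - 0.604²) = 1.2547
v = 0.604 × 3×10⁸ = 1.812×10⁸ m/s
p = γmv = 1.2547 × 9.11×10⁻³¹ × 1.812×10⁸ = 2.071×10⁻²² kg·m/s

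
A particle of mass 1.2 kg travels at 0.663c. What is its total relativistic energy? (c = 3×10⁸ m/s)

γ = 1/√(1 - 0.663²) = 1.336
mc² = 1.2 × (3×10⁸)² = 1.080×10¹⁷ J
E = γmc² = 1.336 × 1.080×10¹⁷ = 1.443×10¹⁷ J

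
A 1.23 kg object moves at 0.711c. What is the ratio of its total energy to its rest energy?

E = γmc², E₀ = mc²
E/E₀ = γ = 1/√(1 - 0.711²) = 1.422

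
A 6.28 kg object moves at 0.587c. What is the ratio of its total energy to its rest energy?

E = γmc², E₀ = mc²
E/E₀ = γ = 1/√(1 - 0.587²) = 1.235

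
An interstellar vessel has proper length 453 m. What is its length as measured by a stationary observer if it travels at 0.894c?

Proper length L₀ = 453 m
γ = 1/√(1 - 0.894²) = 2.232
L = L₀/γ = 453/2.232 = 203.0 m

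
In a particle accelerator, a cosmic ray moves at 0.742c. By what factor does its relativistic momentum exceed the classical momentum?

p_rel = γmv, p_class = mv
Ratio = γ = 1/√(1 - 0.742²)
= 1/√(0.449436) = 1.492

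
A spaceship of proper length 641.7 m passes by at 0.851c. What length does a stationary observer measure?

Proper length L₀ = 641.7 m
γ = 1/√(1 - 0.851²) = 1.904
L = L₀/γ = 641.7/1.904 = 337.0 m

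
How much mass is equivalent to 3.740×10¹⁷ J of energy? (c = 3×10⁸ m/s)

From E = mc², we get m = E/c²
c² = (3×10⁸)² = 9×10¹⁶ m²/s²
m = 3.740×10¹⁷ / 9×10¹⁶ = 4.156 kg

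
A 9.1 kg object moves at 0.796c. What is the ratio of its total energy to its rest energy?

E = γmc², E₀ = mc²
E/E₀ = γ = 1/√(1 - 0.796²) = 1.652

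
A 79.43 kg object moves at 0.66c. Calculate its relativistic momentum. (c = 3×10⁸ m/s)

γ = 1/√(1 - 0.66²) = 1.331
v = 0.66 × 3×10⁸ = 1.980×10⁸ m/s
p = γmv = 1.331 × 79.43 × 1.980×10⁸ = 2.093×10¹⁰ kg·m/s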